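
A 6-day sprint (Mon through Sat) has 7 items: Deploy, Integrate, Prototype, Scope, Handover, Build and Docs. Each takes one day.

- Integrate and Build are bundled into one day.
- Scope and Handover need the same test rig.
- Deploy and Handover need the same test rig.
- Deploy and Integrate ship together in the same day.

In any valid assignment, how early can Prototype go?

Mon

Prototype at Mon is achievable: Build in Mon; Integrate in Mon; Scope in Mon; Deploy in Mon; Handover in Tue; Prototype in Mon; Docs in Mon.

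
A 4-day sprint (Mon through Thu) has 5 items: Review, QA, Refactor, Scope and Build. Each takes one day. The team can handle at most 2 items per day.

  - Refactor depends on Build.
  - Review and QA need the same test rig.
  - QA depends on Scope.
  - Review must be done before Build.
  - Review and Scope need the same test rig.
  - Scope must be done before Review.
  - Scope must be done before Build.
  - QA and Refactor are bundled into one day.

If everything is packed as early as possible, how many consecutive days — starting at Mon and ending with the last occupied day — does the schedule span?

The precedence chain requires at least 4 distinct days.
With at most 2 per day and 5 work items, at least 3 days are needed.
4 works (last occupied day: Thu): for example QA -> Thu, Refactor -> Thu, Scope -> Mon, Review -> Tue, Build -> Wed.

4 days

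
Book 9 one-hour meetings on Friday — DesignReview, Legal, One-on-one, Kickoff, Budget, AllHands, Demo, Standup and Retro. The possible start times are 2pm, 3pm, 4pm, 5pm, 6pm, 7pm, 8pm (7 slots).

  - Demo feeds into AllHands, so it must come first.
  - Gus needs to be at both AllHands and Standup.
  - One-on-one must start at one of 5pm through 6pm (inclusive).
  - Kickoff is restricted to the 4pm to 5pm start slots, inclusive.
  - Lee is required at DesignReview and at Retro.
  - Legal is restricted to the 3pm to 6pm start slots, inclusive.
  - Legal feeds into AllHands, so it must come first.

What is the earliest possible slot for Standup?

2pm

Standup at 2pm is achievable: Retro -> 3pm, AllHands -> 4pm, Standup -> 2pm, One-on-one -> 5pm, Demo -> 2pm, Legal -> 3pm, DesignReview -> 2pm, Kickoff -> 4pm, Budget -> 2pm.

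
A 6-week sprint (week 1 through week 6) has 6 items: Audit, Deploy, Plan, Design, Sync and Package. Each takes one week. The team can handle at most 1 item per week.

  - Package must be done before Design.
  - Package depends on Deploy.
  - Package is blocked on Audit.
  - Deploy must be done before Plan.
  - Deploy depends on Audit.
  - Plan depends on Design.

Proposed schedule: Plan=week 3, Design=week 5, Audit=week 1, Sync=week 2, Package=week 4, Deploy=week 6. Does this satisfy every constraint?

No — it violates: Deploy must be done before Plan

Deploy must be done before Plan — violated.
Plan depends on Design — violated.
Package must be done before Design — holds.
The team can handle at most 1 item per week — holds.
Package depends on Deploy — violated.
Deploy depends on Audit — holds.
Package is blocked on Audit — holds.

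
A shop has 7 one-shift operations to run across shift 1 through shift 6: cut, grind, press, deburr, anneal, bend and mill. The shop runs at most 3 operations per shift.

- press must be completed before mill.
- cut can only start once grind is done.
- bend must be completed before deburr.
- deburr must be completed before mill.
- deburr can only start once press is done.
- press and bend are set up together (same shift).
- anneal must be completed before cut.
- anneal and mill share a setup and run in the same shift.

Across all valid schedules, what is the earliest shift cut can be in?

Precedence pushes cut to at least shift 4.
cut at shift 4 is achievable: grind in shift 1; deburr in shift 2; anneal in shift 3; press in shift 1; cut in shift 4; mill in shift 3; bend in shift 1.

shift 4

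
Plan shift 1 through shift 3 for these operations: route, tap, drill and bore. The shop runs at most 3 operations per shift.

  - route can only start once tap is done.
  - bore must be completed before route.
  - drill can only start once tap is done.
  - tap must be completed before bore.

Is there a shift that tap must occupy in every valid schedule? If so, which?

Downstream work caps tap at shift 1.
So tap is pinned to shift 1.

shift 1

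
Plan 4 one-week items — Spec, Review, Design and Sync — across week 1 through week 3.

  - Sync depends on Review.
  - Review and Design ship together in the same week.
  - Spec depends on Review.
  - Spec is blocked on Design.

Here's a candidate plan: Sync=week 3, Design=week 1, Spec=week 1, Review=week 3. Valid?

No — it violates: Spec depends on Review

Spec depends on Review — violated.
Spec is blocked on Design — violated.
Review and Design ship together in the same week — violated.
Sync depends on Review — violated.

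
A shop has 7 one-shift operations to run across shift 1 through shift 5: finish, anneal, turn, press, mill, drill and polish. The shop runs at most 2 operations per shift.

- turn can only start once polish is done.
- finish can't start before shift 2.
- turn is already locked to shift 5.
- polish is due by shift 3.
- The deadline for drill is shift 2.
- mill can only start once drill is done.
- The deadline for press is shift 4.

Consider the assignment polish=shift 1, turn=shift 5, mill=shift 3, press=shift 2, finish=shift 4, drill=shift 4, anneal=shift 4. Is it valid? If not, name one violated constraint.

Invalid. The deadline for drill is shift 2.

The deadline for drill is shift 2 — violated.
polish is due by shift 3 — holds.
The deadline for press is shift 4 — holds.
The shop runs at most 2 operations per shift — violated.
turn is already locked to shift 5 — holds.
finish can't start before shift 2 — holds.
mill can only start once drill is done — violated.
turn can only start once polish is done — holds.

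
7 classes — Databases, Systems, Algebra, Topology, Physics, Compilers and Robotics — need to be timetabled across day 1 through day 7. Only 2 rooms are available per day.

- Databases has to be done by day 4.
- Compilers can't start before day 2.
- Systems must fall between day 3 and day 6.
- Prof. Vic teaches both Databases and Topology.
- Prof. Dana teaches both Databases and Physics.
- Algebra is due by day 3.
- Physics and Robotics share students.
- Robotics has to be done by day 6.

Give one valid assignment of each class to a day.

Systems in day 3, Compilers in day 2, Physics in day 4, Topology in day 3, Databases in day 1, Algebra in day 1, Robotics in day 2

Checking: Physics(day 4) != Robotics(day 2); Databases(day 1) != Topology(day 3); Databases(day 1) != Physics(day 4); Algebra=day 1 in [day 1,day 3]; Systems=day 3 in [day 3,day 6]; Compilers=day 2 in [day 2,day 7]; Robotics=day 2 in [day 1,day 6]; Databases=day 1 in [day 1,day 4]; max 2 per day (cap 2).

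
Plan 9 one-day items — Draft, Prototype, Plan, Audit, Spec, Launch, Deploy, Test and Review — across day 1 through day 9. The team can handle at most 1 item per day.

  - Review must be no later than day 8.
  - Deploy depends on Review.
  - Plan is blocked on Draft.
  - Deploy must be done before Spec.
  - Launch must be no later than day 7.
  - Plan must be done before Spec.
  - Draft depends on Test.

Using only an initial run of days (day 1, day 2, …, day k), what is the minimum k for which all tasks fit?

9

The precedence chain requires at least 4 distinct days.
With at most 1 per day and 9 tasks, at least 9 days are needed.
9 works (last occupied day: day 9): for example Audit=day 9; Test=day 3; Deploy=day 6; Prototype=day 8; Spec=day 7; Review=day 2; Launch=day 1; Plan=day 5; Draft=day 4.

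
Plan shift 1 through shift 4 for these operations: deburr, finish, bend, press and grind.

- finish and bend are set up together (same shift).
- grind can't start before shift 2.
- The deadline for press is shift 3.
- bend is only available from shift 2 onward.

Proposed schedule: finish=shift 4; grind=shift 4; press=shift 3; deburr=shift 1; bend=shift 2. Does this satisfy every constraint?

grind can't start before shift 2 — holds.
bend is only available from shift 2 onward — holds.
The deadline for press is shift 3 — holds.
finish and bend are set up together (same shift) — violated.

No. finish and bend are set up together (same shift) is not satisfied.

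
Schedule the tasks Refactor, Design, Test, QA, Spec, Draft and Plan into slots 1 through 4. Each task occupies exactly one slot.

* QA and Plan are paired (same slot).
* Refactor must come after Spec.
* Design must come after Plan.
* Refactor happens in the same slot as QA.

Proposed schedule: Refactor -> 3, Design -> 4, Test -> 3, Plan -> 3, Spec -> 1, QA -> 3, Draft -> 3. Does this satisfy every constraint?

Refactor happens in the same slot as QA — holds.
QA and Plan are paired (same slot) — holds.
Refactor must come after Spec — holds.
Design must come after Plan — holds.

Yes, all constraints hold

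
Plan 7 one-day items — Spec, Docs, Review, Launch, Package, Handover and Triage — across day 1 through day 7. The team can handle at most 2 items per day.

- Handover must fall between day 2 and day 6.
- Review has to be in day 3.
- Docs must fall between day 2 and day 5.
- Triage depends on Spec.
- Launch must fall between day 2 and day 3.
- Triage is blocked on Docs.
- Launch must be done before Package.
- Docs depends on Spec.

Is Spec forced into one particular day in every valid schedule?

Spec can be day 1 (e.g. Triage in day 4, Launch in day 2, Docs in day 2, Review in day 3, Package in day 4, Handover in day 3, Spec in day 1) or day 2 (e.g. Launch=day 2; Triage=day 4; Docs=day 3; Review=day 3; Spec=day 2; Handover=day 4; Package=day 5).

No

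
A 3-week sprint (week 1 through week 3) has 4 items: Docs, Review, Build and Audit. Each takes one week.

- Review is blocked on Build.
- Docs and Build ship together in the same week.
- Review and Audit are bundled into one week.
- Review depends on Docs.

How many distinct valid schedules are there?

3

Enumerating: Audit=week 2; Docs=week 1; Review=week 2; Build=week 1 | Review in week 3, Audit in week 3, Docs in week 1, Build in week 1 | Docs -> week 2; Audit -> week 3; Review -> week 3; Build -> week 2.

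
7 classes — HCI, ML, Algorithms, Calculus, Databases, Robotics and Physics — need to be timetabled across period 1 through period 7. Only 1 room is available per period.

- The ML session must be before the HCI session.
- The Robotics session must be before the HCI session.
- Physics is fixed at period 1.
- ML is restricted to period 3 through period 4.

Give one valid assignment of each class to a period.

Databases=period 7, Algorithms=period 5, ML=period 3, HCI=period 4, Physics=period 1, Calculus=period 6, Robotics=period 2

Checking: ML(period 3) before HCI(period 4); Robotics(period 2) before HCI(period 4); ML=period 3 in [period 3,period 4]; Physics=period 1 in [period 1,period 1]; max 1 per period (cap 1).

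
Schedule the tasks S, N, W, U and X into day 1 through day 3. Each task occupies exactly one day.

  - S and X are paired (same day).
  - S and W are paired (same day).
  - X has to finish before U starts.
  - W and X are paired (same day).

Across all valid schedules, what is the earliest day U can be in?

day 2

Precedence pushes U to at least day 2.
U at day 2 is achievable: N=day 1, W=day 1, U=day 2, X=day 1, S=day 1.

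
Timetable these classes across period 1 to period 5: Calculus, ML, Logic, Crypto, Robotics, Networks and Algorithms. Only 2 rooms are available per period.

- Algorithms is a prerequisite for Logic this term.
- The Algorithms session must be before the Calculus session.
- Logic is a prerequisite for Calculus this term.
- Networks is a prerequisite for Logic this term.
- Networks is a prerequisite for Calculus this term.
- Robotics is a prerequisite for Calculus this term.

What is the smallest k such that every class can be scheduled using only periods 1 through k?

4 periods

The precedence chain requires at least 3 distinct periods.
With at most 2 per period and 7 classes, at least 4 periods are needed.
4 works (last occupied period: period 4): for example Networks in period 1; Crypto in period 4; Robotics in period 2; Algorithms in period 1; Calculus in period 3; Logic in period 2; ML in period 3.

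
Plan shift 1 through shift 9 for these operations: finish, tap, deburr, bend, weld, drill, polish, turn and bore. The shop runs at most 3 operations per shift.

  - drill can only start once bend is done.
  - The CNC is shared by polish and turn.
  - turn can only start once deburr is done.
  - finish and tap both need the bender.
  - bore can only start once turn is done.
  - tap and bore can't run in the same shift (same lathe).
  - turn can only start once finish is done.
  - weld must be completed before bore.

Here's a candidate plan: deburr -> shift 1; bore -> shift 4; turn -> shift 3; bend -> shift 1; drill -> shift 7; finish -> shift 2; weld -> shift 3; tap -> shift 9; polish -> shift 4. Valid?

weld must be completed before bore — holds.
drill can only start once bend is done — holds.
turn can only start once finish is done — holds.
turn can only start once deburr is done — holds.
bore can only start once turn is done — holds.
The shop runs at most 3 operations per shift — holds.
The CNC is shared by polish and turn — holds.
tap and bore can't run in the same shift (same lathe) — holds.
finish and tap both need the bender — holds.

Yes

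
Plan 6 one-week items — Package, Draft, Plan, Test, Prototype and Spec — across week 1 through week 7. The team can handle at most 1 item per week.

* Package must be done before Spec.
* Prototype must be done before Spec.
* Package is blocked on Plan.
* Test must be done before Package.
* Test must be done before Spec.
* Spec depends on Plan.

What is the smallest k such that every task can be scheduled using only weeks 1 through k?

6 weeks

The precedence chain requires at least 3 distinct weeks.
With at most 1 per week and 6 tasks, at least 6 weeks are needed.
6 works (last occupied week: week 6): for example Test in week 2, Prototype in week 4, Package in week 3, Draft in week 6, Spec in week 5, Plan in week 1.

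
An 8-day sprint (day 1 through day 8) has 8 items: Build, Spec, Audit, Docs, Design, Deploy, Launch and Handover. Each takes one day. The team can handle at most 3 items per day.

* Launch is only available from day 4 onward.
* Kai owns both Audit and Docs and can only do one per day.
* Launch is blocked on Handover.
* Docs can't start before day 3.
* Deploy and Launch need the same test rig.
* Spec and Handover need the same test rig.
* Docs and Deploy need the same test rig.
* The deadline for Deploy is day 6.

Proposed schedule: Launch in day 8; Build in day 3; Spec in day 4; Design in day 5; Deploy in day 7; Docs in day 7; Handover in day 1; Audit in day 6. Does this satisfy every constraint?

Launch is only available from day 4 onward — holds.
Launch is blocked on Handover — holds.
Kai owns both Audit and Docs and can only do one per day — holds.
Deploy and Launch need the same test rig — holds.
The team can handle at most 3 items per day — holds.
Docs can't start before day 3 — holds.
The deadline for Deploy is day 6 — violated.
Docs and Deploy need the same test rig — violated.
Spec and Handover need the same test rig — holds.

No — it violates: Docs and Deploy need the same test rig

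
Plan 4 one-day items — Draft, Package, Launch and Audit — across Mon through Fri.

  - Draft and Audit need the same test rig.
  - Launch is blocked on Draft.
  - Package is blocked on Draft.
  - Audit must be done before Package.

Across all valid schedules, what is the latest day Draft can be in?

Thu

Downstream work caps Draft at Thu.
Draft at Thu is achievable: Package=Fri, Audit=Mon, Draft=Thu, Launch=Fri.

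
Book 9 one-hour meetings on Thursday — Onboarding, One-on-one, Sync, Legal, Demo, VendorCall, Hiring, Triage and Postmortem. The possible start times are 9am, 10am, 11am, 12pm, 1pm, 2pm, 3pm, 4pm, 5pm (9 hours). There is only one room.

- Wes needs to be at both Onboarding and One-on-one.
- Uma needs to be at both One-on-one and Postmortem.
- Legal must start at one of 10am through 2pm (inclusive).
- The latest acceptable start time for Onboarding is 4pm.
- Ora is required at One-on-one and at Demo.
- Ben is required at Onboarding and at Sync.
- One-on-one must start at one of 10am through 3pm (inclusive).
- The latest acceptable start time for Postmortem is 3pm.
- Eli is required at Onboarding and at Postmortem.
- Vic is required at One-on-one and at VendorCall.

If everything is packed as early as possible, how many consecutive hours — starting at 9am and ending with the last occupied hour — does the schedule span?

9 hours

With at most 1 per hour and 9 meetings, at least 9 hours are needed.
One-on-one can't be placed before 10am — that is hour 2 counting from 9am — so the schedule must run through at least 2 hours.
9 works (last occupied hour: 5pm): for example Onboarding -> 12pm, Legal -> 10am, Sync -> 1pm, Hiring -> 4pm, Triage -> 5pm, VendorCall -> 3pm, One-on-one -> 11am, Demo -> 2pm, Postmortem -> 9am.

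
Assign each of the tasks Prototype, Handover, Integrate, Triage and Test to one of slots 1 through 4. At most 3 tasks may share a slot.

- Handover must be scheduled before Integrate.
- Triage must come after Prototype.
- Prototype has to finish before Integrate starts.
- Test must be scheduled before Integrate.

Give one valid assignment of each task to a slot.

Test -> 1; Integrate -> 2; Prototype -> 1; Handover -> 1; Triage -> 2

Checking: Prototype(1) before Triage(2); Test(1) before Integrate(2); Handover(1) before Integrate(2); Prototype(1) before Integrate(2); max 3 per slot (cap 3).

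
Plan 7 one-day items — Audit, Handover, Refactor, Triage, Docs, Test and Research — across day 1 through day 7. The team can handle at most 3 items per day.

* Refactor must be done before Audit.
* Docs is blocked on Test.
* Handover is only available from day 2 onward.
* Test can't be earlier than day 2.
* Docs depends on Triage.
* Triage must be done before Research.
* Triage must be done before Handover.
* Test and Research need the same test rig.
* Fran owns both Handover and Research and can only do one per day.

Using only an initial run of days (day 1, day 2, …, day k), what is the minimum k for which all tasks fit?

The precedence chain requires at least 2 distinct days.
With at most 3 per day and 7 tasks, at least 3 days are needed.
Propagating the time windows through the other constraints, Docs can't land before day 3, so the schedule must run through at least day 3.
3 works (last occupied day: day 3): for example Research -> day 3; Docs -> day 3; Refactor -> day 1; Triage -> day 1; Test -> day 2; Audit -> day 2; Handover -> day 2.

3 days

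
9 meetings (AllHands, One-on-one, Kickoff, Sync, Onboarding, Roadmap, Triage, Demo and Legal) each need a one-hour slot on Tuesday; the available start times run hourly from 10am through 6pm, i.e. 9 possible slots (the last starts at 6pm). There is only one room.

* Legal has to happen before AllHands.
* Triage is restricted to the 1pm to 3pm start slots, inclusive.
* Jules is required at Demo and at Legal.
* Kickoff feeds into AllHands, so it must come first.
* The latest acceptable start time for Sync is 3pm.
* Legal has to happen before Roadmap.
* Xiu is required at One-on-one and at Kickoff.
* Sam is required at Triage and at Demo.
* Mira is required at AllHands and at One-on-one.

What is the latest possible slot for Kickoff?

5pm

Downstream work caps Kickoff at 5pm.
Kickoff at 5pm is achievable: One-on-one in 2pm, AllHands in 6pm, Triage in 1pm, Demo in 4pm, Legal in 11am, Onboarding in 3pm, Sync in 10am, Kickoff in 5pm, Roadmap in 12pm.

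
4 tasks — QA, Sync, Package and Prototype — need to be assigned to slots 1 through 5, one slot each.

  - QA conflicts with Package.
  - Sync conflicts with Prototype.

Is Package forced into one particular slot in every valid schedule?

No

Package can be 1 (e.g. QA=2; Prototype=2; Sync=1; Package=1) or 2 (e.g. Sync -> 1, QA -> 1, Prototype -> 2, Package -> 2).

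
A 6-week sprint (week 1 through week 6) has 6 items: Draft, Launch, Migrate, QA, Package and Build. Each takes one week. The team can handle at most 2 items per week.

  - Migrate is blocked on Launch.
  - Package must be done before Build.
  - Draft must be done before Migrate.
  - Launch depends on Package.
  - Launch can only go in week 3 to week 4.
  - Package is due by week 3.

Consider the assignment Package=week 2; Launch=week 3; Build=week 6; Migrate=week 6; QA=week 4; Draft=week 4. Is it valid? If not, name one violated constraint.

Launch depends on Package — holds.
Launch can only go in week 3 to week 4 — holds.
Package is due by week 3 — holds.
Draft must be done before Migrate — holds.
The team can handle at most 2 items per week — holds.
Migrate is blocked on Launch — holds.
Package must be done before Build — holds.

Valid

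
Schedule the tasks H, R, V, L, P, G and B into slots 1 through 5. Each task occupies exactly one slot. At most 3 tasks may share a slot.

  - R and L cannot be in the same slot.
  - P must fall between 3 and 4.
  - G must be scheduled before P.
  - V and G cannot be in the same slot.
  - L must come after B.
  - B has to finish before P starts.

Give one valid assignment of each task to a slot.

B -> 1; H -> 1; P -> 3; G -> 1; R -> 3; L -> 2; V -> 2

Checking: B(1) before P(3); B(1) before L(2); G(1) before P(3); R(3) != L(2); V(2) != G(1); P=3 in [3,4]; max 3 per slot (cap 3).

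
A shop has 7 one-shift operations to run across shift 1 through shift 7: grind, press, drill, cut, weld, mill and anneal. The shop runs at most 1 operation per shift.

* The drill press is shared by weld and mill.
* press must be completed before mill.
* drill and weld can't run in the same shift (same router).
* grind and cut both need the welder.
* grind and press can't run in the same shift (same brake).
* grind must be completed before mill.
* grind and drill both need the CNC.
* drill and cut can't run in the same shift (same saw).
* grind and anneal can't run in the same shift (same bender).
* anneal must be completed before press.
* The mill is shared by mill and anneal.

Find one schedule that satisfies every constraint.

grind=shift 3, drill=shift 5, cut=shift 6, anneal=shift 1, press=shift 2, weld=shift 7, mill=shift 4

Checking: anneal(shift 1) before press(shift 2); grind(shift 3) before mill(shift 4); press(shift 2) before mill(shift 4); grind(shift 3) != press(shift 2); drill(shift 5) != cut(shift 6); weld(shift 7) != mill(shift 4); grind(shift 3) != drill(shift 5); grind(shift 3) != cut(shift 6); drill(shift 5) != weld(shift 7); grind(shift 3) != anneal(shift 1); mill(shift 4) != anneal(shift 1); max 1 per shift (cap 1).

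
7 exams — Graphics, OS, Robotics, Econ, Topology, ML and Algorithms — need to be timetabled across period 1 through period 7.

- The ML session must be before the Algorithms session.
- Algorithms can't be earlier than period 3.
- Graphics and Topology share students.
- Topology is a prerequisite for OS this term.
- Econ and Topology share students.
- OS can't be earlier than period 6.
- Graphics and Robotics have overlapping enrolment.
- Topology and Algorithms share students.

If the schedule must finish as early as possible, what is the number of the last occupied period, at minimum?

The precedence chain requires at least 2 distinct periods.
OS can't be placed before period 6, so the schedule must run through at least period 6.
6 works (last occupied period: period 6): for example Graphics=period 2, ML=period 1, Algorithms=period 3, Econ=period 2, Robotics=period 1, OS=period 6, Topology=period 1.

period 6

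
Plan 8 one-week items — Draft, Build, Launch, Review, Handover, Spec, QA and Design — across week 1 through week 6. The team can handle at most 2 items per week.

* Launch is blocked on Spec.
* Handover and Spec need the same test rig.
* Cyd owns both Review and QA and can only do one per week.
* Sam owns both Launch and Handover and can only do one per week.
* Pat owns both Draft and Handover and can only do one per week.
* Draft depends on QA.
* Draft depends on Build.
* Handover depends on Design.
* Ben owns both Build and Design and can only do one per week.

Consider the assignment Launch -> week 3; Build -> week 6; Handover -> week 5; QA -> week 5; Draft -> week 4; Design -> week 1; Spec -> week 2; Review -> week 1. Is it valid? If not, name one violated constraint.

No. Draft depends on Build is not satisfied.

Draft depends on QA — violated.
Handover depends on Design — holds.
Draft depends on Build — violated.
Handover and Spec need the same test rig — holds.
The team can handle at most 2 items per week — holds.
Sam owns both Launch and Handover and can only do one per week — holds.
Cyd owns both Review and QA and can only do one per week — holds.
Launch is blocked on Spec — holds.
Pat owns both Draft and Handover and can only do one per week — holds.
Ben owns both Build and Design and can only do one per week — holds.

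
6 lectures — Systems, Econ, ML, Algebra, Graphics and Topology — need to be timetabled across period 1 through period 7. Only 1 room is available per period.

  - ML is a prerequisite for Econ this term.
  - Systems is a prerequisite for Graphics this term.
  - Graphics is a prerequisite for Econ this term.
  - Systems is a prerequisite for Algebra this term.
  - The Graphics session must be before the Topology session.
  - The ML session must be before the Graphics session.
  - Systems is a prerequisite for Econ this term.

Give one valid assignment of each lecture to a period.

Algebra -> period 5; Graphics -> period 3; Topology -> period 6; Systems -> period 1; Econ -> period 4; ML -> period 2

Checking: ML(period 2) before Graphics(period 3); Systems(period 1) before Algebra(period 5); Graphics(period 3) before Econ(period 4); ML(period 2) before Econ(period 4); Systems(period 1) before Graphics(period 3); Systems(period 1) before Econ(period 4); Graphics(period 3) before Topology(period 6); max 1 per period (cap 1).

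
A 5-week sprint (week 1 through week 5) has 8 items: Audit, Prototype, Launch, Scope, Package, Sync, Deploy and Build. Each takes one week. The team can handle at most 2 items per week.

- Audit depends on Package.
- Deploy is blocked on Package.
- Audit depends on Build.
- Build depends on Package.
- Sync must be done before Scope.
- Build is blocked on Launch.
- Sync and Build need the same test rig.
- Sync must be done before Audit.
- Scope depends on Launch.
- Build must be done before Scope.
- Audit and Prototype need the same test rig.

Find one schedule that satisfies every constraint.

Launch -> week 1, Deploy -> week 2, Prototype -> week 3, Sync -> week 3, Audit -> week 4, Build -> week 2, Scope -> week 4, Package -> week 1

Checking: Launch(week 1) before Scope(week 4); Sync(week 3) before Scope(week 4); Sync(week 3) before Audit(week 4); Build(week 2) before Scope(week 4); Package(week 1) before Build(week 2); Package(week 1) before Deploy(week 2); Build(week 2) before Audit(week 4); Package(week 1) before Audit(week 4); Launch(week 1) before Build(week 2); Sync(week 3) != Build(week 2); Audit(week 4) != Prototype(week 3); max 2 per week (cap 2).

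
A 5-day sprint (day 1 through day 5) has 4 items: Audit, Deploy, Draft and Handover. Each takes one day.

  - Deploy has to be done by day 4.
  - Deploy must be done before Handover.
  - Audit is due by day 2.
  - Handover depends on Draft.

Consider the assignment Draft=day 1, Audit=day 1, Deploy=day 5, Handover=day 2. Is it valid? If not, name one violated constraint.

Deploy has to be done by day 4 — violated.
Audit is due by day 2 — holds.
Deploy must be done before Handover — violated.
Handover depends on Draft — holds.

No. Deploy has to be done by day 4 is not satisfied.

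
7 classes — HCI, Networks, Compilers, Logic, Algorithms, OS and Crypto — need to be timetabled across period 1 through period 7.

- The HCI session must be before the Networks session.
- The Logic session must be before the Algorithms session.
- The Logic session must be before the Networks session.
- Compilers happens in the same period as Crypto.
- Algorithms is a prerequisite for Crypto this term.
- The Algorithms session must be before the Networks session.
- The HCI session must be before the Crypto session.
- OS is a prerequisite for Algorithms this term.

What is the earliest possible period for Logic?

period 1

Downstream work caps Logic at period 5.
Logic at period 1 is achievable: Networks -> period 3; Compilers -> period 3; Logic -> period 1; Crypto -> period 3; Algorithms -> period 2; OS -> period 1; HCI -> period 1.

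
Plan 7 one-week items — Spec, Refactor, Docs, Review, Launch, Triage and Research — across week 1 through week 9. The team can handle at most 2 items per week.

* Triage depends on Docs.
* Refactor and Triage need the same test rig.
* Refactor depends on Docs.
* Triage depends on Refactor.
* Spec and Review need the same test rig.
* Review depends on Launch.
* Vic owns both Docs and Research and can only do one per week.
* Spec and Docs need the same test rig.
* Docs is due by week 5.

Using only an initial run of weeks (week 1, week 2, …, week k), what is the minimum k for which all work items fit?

4 weeks

The precedence chain requires at least 3 distinct weeks.
With at most 2 per week and 7 work items, at least 4 weeks are needed.
4 works (last occupied week: week 4): for example Refactor=week 2; Launch=week 1; Spec=week 3; Docs=week 1; Triage=week 3; Research=week 4; Review=week 2.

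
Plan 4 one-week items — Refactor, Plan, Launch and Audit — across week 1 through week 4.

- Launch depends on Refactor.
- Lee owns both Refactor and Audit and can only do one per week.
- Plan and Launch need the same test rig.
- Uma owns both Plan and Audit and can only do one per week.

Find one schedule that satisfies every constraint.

Refactor in week 1; Plan in week 1; Audit in week 2; Launch in week 2

Checking: Refactor(week 1) before Launch(week 2); Plan(week 1) != Launch(week 2); Plan(week 1) != Audit(week 2); Refactor(week 1) != Audit(week 2).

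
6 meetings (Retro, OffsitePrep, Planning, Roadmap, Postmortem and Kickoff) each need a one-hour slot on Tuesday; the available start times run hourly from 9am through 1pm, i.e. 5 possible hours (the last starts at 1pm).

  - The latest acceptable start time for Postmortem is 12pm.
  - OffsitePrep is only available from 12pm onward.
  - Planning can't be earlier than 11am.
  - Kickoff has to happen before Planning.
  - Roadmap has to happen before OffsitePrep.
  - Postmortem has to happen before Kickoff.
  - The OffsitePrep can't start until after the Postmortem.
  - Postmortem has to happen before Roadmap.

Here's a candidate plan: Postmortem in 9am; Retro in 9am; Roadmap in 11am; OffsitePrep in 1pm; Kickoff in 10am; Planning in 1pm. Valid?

Yes

Planning can't be earlier than 11am — holds.
Roadmap has to happen before OffsitePrep — holds.
OffsitePrep is only available from 12pm onward — holds.
Kickoff has to happen before Planning — holds.
Postmortem has to happen before Kickoff — holds.
Postmortem has to happen before Roadmap — holds.
The OffsitePrep can't start until after the Postmortem — holds.
The latest acceptable start time for Postmortem is 12pm — holds.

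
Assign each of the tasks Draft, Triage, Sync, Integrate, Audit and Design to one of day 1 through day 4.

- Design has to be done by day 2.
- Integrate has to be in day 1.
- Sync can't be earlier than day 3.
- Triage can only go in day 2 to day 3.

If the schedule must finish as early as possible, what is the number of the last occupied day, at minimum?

day 3

Sync can't be placed before day 3, so the schedule must run through at least day 3.
3 works (last occupied day: day 3): for example Audit=day 1; Sync=day 3; Triage=day 2; Integrate=day 1; Design=day 1; Draft=day 1.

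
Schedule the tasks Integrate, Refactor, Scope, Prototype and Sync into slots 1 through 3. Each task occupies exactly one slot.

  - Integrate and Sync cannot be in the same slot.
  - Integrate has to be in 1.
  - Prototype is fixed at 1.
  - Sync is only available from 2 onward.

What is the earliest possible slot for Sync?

2

Sync is available from 2.
Sync at 2 is achievable: Scope=1; Refactor=1; Integrate=1; Prototype=1; Sync=2.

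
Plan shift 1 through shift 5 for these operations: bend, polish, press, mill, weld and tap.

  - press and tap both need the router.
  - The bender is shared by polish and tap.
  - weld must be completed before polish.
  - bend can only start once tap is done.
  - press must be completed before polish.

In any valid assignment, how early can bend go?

shift 2

Precedence pushes bend to at least shift 2.
bend at shift 2 is achievable: tap -> shift 1; polish -> shift 3; bend -> shift 2; press -> shift 2; weld -> shift 1; mill -> shift 1.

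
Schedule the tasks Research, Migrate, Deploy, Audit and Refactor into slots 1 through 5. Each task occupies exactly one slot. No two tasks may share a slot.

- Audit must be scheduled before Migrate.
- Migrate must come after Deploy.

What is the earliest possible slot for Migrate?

3

Precedence pushes Migrate to at least 2.
Migrate at 3 is achievable: Research -> 4; Deploy -> 1; Refactor -> 5; Migrate -> 3; Audit -> 2.
Nothing earlier works — the capacity limit rule out every slot before 3.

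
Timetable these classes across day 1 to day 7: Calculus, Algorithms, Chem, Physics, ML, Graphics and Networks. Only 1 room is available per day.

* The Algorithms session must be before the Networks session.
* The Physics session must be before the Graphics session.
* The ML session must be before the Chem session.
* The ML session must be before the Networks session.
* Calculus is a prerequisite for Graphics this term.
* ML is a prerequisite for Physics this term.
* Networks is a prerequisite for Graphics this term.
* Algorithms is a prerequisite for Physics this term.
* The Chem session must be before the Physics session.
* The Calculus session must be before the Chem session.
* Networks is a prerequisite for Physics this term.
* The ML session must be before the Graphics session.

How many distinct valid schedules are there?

Splitting on Calculus: it can be day 1 (5), day 2 (5), day 3 (4), day 4 (2). Listing each branch's schedules as (Algorithms, Chem, Physics, ML, Graphics, Networks) by day number:
Calculus=day 1: (2,4,6,3,7,5) (2,5,6,3,7,4) (3,4,6,2,7,5) (3,5,6,2,7,4) (4,3,6,2,7,5) — 5.
Calculus=day 2: (1,4,6,3,7,5) (1,5,6,3,7,4) (3,4,6,1,7,5) (3,5,6,1,7,4) (4,3,6,1,7,5) — 5.
Calculus=day 3: (1,4,6,2,7,5) (1,5,6,2,7,4) (2,4,6,1,7,5) (2,5,6,1,7,4) — 4.
Calculus=day 4: (1,5,6,2,7,3) (2,5,6,1,7,3) — 2.
Summing: 5 + 5 + 4 + 2 = 16.

16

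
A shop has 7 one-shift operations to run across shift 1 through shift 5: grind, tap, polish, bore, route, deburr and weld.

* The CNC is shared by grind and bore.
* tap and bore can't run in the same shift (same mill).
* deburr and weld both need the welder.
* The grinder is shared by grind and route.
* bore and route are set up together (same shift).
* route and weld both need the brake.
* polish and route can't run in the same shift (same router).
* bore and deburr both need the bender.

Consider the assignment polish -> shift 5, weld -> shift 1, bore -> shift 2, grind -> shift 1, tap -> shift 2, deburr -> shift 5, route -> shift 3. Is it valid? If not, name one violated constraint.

Invalid. tap and bore can't run in the same shift (same mill).

The grinder is shared by grind and route — holds.
The CNC is shared by grind and bore — holds.
polish and route can't run in the same shift (same router) — holds.
route and weld both need the brake — holds.
tap and bore can't run in the same shift (same mill) — violated.
deburr and weld both need the welder — holds.
bore and route are set up together (same shift) — violated.
bore and deburr both need the bender — holds.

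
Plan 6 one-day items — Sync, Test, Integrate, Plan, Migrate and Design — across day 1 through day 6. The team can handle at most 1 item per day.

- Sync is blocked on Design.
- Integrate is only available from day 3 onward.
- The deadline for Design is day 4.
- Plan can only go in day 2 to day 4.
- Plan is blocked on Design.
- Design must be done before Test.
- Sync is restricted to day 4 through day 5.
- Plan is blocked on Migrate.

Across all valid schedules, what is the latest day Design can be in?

Design's own window allows nothing later than day 4; downstream work caps Design at day 3.
Design at day 2 is achievable: Plan in day 3, Migrate in day 1, Integrate in day 5, Test in day 6, Sync in day 4, Design in day 2.
Nothing later works — the capacity limit rule out every day after day 2.

day 2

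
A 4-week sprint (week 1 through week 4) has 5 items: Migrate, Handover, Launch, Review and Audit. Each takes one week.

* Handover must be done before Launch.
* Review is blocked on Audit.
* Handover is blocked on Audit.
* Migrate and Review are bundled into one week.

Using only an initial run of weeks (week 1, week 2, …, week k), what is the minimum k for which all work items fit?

The precedence chain requires at least 3 distinct weeks.
3 works (last occupied week: week 3): for example Migrate -> week 2; Handover -> week 2; Review -> week 2; Launch -> week 3; Audit -> week 1.

3 weeks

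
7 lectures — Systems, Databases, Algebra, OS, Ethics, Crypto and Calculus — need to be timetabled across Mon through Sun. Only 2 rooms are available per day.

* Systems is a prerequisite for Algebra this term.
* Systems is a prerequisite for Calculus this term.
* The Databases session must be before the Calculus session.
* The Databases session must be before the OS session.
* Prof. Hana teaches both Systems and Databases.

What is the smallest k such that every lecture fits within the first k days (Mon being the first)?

The precedence chain requires at least 2 distinct days.
With at most 2 per day and 7 lectures, at least 4 days are needed.
4 works (last occupied day: Thu): for example Systems -> Mon, Algebra -> Tue, OS -> Wed, Databases -> Tue, Ethics -> Mon, Crypto -> Thu, Calculus -> Wed.

4 days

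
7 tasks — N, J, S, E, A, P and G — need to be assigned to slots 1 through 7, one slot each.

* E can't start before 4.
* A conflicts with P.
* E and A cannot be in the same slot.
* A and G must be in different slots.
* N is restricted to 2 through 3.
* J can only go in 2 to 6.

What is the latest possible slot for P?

7

P at 7 is achievable: G -> 2, P -> 7, E -> 4, N -> 2, A -> 1, S -> 1, J -> 2.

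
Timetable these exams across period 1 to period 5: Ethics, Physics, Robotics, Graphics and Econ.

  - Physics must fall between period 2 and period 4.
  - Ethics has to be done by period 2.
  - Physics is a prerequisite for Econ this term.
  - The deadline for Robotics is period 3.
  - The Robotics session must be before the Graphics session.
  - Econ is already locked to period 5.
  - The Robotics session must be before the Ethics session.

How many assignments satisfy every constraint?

12

Splitting on Physics: it can be period 2 (4), period 3 (4), period 4 (4). Listing each branch's schedules as (Ethics, Robotics, Graphics, Econ) by period number:
Physics=period 2: (2,1,2,5) (2,1,3,5) (2,1,4,5) (2,1,5,5) — 4.
Physics=period 3: (2,1,2,5) (2,1,3,5) (2,1,4,5) (2,1,5,5) — 4.
Physics=period 4: (2,1,2,5) (2,1,3,5) (2,1,4,5) (2,1,5,5) — 4.
Summing: 4 + 4 + 4 = 12.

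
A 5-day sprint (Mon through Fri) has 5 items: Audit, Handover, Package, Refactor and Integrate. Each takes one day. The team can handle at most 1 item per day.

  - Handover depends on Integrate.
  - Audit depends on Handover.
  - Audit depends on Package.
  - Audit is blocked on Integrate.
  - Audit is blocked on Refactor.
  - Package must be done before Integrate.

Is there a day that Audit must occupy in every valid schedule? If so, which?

Precedence pushes Audit to at least Thu.
So Audit is pinned to Fri.

Fri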